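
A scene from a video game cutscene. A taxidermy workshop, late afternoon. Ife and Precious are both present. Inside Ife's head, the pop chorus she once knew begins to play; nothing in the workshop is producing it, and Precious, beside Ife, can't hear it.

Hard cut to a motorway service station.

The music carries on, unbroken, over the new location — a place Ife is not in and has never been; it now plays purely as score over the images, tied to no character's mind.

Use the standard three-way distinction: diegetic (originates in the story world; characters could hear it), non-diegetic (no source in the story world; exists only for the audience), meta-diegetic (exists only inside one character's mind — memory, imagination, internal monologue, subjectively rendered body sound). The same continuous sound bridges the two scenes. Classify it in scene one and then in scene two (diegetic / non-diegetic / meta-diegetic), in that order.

meta-diegetic, non-diegetic

Scene one: the music exists only inside Ife's mind; Precious can't hear it → meta-diegetic.
Scene two: it's detached from Ife entirely and plays over unrelated images with no in-world source — conventional underscore → non-diegetic.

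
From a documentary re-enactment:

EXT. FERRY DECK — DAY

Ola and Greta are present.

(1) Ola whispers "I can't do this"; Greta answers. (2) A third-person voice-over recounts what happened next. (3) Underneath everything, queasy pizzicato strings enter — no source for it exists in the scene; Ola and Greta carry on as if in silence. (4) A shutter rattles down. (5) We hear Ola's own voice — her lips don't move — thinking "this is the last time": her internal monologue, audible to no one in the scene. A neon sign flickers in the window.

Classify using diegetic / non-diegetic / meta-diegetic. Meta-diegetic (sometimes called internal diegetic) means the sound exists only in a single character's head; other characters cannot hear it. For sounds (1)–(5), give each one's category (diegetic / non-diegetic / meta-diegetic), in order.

(1) is diegetic: on-screen dialogue — Ola speaks and Greta is there to hear.
(2) is non-diegetic: the narrator exists outside the story world, addressing only the audience.
(3) score with no on-screen or off-screen source; it exists for the audience alone → non-diegetic.
(4) is diegetic: a shutter is a real object/event in the scene's world.
(5) is meta-diegetic: it's Ola's unspoken thought, heard only by the audience via her subjectivity.

diegetic, non-diegetic, non-diegetic, diegetic, meta-diegetic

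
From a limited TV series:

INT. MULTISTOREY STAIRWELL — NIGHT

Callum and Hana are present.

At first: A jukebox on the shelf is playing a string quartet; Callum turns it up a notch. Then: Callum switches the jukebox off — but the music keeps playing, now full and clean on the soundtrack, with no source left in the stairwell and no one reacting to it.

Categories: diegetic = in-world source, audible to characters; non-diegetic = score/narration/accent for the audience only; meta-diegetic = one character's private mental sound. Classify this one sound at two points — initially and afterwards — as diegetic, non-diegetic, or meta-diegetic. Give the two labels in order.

diegetic, non-diegetic

Initially: a jukebox is a real in-scene source and Callum reacts to it → diegetic.
Afterwards: there is no longer any in-world source and no one can hear it — it has become underscore → non-diegetic.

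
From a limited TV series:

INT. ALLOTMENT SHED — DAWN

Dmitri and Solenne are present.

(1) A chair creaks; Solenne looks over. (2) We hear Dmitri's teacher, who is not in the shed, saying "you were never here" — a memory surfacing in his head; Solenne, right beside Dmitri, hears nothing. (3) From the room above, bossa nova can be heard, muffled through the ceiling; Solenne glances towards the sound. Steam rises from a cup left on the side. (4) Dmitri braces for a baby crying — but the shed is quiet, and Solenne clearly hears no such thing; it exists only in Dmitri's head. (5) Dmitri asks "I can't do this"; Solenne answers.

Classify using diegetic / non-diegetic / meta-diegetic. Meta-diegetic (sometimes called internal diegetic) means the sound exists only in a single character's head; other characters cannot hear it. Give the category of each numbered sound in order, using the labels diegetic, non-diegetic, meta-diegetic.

(1) an in-world source (a chair); characters could hear it → diegetic.
(2) is meta-diegetic: a remembered line, private to Dmitri — not present in the room, not audible to Solenne.
(3) is diegetic: it's coming from the room above — a location within the story world — and Solenne reacts.
(4) is meta-diegetic: the sound is imagined by Dmitri; nothing in the story world is producing it and Solenne can't hear it.
(5) spoken by a character present in the story world → diegetic.

diegetic, meta-diegetic, diegetic, meta-diegetic, diegetic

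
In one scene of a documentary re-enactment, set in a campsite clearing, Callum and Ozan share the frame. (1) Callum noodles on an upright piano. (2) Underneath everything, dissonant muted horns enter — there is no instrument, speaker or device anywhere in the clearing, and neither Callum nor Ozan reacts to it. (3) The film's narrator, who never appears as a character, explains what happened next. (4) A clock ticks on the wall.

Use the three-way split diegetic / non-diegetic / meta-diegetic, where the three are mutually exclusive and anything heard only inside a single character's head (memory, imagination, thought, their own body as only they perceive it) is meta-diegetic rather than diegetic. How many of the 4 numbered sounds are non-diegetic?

(1) is diegetic: the instrument and the performer are both in the scene.
(2) nothing in the clearing produces it and the characters don't hear it — pure soundtrack → non-diegetic.
Sound (3): the narrator exists outside the story world, addressing only the audience, so non-diegetic.
(4) a clock is a real object/event in the scene's world → diegetic.
Non-diegetic: (2), (3) — that's 2.

2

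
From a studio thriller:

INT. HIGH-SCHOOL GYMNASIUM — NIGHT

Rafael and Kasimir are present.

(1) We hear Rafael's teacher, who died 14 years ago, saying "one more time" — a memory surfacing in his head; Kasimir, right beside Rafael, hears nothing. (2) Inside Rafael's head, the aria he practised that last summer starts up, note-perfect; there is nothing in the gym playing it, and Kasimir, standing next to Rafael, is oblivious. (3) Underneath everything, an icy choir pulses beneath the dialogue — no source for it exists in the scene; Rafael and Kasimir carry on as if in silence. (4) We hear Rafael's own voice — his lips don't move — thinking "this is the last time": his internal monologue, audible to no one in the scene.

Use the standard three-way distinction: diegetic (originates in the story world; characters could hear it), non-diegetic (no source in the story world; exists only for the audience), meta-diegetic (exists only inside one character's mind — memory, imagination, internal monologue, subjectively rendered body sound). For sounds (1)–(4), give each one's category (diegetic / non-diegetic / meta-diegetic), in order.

meta-diegetic, meta-diegetic, non-diegetic, meta-diegetic

(1) is meta-diegetic: a remembered line, private to Rafael — not present in the room, not audible to Kasimir.
Sound (2): the music is a memory playing inside Rafael's mind alone; no real-world source, Kasimir can't hear it, so meta-diegetic.
(3) is non-diegetic: it has no source in the story world and no character can hear it — it's underscore.
(4) internal monologue — inside Rafael's mind, not spoken into the scene → meta-diegetic.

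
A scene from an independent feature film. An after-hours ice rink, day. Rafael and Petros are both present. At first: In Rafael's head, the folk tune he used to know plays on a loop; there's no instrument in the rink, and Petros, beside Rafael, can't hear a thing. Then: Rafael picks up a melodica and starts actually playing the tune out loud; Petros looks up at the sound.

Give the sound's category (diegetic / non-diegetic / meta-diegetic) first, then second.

First: the tune exists only as Rafael's private memory; Petros can't hear it → meta-diegetic.
Second: Rafael is now producing it live on a melodica, in the room, and Petros hears it → diegetic.

meta-diegetic, diegetic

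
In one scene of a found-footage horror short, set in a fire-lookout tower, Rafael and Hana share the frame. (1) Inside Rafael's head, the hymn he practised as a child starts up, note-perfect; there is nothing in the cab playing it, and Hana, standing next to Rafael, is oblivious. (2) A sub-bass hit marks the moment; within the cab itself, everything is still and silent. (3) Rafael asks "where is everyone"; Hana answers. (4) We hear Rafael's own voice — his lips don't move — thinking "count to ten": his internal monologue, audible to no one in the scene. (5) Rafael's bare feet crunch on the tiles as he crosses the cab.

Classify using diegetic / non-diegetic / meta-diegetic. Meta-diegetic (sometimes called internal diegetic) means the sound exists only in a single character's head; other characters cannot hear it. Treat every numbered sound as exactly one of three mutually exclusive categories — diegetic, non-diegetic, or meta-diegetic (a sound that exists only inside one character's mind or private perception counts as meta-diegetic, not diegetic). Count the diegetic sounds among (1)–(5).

(1) the music is a memory playing inside Rafael's mind alone; no real-world source, Hana can't hear it → meta-diegetic.
(2) nothing in the scene produces it; it's an accent added for the audience → non-diegetic.
(3) Rafael is a character speaking aloud in the scene → diegetic.
(4) is meta-diegetic: Rafael's thought-voice: a private mental sound no other character can hear.
(5) is diegetic: Rafael's footsteps are produced in the story world.
Diegetic: (3), (5) — that's 2.

2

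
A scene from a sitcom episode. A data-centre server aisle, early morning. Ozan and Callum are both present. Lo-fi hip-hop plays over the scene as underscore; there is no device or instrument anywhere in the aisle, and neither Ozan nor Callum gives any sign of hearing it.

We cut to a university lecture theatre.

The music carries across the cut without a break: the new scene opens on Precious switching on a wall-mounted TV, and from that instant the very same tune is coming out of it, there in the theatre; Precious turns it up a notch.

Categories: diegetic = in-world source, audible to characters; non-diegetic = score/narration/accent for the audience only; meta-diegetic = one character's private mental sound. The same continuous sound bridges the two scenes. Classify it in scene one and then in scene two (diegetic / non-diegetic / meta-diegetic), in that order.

Scene one: there's no in-world source anywhere and no character hears it — underscore for the audience only → non-diegetic.
Scene two: once Precious turns on a wall-mounted TV, the music has a real source in the story world and Precious reacts to it → diegetic.

non-diegetic, diegetic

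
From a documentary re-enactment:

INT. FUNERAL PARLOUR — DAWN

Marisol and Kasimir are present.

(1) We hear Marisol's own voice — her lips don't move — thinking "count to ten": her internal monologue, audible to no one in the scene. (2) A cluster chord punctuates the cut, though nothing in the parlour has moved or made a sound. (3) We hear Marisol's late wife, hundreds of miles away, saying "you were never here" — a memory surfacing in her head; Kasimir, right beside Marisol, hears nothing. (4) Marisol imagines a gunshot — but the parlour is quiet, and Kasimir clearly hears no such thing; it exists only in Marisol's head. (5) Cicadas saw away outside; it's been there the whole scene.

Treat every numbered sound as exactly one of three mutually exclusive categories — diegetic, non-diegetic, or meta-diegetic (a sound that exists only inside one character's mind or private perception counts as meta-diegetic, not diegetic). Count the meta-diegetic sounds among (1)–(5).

(1) is meta-diegetic: internal monologue — inside Marisol's mind, not spoken into the scene.
(2) an editorial stinger — it belongs to the cut, not the story world → non-diegetic.
(3) is meta-diegetic: the voice is a memory playing only inside Marisol's mind; Kasimir can't hear it.
Sound (4): subjective to Marisol: the parlour is silent and Kasimir hears nothing, so meta-diegetic.
(5) it's the actual ambient sound of the location → diegetic.
So 3 of the 5 are meta-diegetic: (1), (3), (4).

3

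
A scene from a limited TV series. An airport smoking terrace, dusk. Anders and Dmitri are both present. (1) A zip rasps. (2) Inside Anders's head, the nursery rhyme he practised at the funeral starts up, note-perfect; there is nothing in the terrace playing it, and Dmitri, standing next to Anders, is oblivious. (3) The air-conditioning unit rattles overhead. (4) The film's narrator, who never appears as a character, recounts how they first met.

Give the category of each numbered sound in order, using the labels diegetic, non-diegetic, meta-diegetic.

diegetic, meta-diegetic, diegetic, non-diegetic

(1) a zip is a real object/event in the scene's world → diegetic.
(2) remembered music, private to Anders — Dmitri is oblivious because it isn't in the room → meta-diegetic.
Sound (3): it's the actual ambient sound of the location, so diegetic.
Sound (4): external voice-over — not a character, not heard by anyone in the scene, so non-diegetic.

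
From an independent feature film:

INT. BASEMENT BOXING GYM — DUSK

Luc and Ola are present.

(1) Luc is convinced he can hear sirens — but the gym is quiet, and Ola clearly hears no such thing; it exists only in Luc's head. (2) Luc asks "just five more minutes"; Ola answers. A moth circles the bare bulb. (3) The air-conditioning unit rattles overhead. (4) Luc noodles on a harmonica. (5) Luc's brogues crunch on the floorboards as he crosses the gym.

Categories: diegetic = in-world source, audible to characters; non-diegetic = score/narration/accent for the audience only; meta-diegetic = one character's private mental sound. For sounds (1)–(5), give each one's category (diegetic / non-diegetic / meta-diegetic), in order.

(1) the sound is imagined by Luc; nothing in the story world is producing it and Ola can't hear it → meta-diegetic.
(2) on-screen dialogue — Luc speaks and Ola is there to hear → diegetic.
Sound (3): it's the actual ambient sound of the location, so diegetic.
Sound (4): a character is playing a harmonica on screen, so diegetic.
(5) is diegetic: Luc's footsteps are produced in the story world.

meta-diegetic, diegetic, diegetic, diegetic, diegetic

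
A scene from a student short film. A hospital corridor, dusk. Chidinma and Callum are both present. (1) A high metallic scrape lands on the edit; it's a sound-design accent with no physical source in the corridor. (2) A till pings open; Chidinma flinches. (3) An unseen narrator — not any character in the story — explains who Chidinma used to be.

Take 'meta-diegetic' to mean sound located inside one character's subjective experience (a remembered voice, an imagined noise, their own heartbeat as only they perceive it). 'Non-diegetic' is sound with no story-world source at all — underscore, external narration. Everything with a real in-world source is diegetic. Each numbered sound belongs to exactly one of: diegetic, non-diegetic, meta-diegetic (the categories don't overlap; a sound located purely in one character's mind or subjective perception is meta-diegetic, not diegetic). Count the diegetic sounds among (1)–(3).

1

Sound (1): an editorial stinger — it belongs to the cut, not the story world, so non-diegetic.
Sound (2): the sound comes from a till physically present in the location, so diegetic.
Sound (3): the narrator exists outside the story world, addressing only the audience, so non-diegetic.
So 1 of the 3 is diegetic: (2).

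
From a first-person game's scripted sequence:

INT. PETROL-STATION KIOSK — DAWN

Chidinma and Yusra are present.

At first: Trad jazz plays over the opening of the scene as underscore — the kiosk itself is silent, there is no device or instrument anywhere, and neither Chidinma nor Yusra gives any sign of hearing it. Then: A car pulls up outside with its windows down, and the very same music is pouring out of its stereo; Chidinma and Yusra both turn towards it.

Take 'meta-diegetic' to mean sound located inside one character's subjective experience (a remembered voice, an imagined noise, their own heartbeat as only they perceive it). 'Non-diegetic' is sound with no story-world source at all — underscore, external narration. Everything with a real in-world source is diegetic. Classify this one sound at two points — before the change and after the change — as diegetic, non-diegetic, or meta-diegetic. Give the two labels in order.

non-diegetic, diegetic

Before the change: no in-world source exists and no character can hear it — underscore → non-diegetic.
After the change: the car stereo is now a real source in the story world and the characters hear it → diegetic.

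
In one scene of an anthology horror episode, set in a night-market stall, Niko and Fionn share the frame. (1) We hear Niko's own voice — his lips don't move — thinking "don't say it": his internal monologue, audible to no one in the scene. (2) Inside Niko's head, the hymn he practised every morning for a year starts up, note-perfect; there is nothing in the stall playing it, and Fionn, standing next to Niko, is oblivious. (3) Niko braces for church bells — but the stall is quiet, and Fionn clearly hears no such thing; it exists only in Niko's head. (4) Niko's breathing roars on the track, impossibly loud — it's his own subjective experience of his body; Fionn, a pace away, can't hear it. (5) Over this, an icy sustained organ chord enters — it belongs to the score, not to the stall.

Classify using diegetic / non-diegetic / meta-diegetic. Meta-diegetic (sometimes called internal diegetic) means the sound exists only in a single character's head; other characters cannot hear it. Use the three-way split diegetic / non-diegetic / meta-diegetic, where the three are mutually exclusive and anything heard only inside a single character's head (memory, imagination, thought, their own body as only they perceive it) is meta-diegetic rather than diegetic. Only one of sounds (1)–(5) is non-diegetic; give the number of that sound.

Sound (1): Niko's thought-voice: a private mental sound no other character can hear, so meta-diegetic.
Sound (2): it lives in Niko's subjectivity, not in the stall, so meta-diegetic.
(3) Niko alone 'hears' it — an imagined sound, not present in the space → meta-diegetic.
(4) a subjective body sound — Niko's private perception, inaudible to Fionn → meta-diegetic.
Sound (5): nothing in the stall produces it and the characters don't hear it — pure soundtrack, so non-diegetic.
Only (5) is non-diegetic.

5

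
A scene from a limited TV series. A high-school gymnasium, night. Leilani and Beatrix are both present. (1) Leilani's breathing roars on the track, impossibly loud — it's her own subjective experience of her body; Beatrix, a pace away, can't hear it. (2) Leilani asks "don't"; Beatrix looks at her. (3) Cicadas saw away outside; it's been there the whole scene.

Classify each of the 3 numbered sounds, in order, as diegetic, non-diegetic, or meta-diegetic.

meta-diegetic, diegetic, diegetic

(1) point-of-audition from inside Leilani's body; not a sound in the room → meta-diegetic.
(2) is diegetic: on-screen dialogue — Leilani speaks and Beatrix is there to hear.
(3) is diegetic: cicadas is part of the location's real environment.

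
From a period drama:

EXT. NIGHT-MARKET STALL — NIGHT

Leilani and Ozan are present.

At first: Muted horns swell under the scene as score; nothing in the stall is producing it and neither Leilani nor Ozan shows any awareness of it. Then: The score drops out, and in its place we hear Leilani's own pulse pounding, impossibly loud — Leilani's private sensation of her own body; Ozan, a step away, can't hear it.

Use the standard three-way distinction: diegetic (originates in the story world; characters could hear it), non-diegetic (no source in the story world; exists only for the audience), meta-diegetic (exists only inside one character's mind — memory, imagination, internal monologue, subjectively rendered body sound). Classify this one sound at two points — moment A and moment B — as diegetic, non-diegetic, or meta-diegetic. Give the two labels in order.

Moment A: underscore with no in-world source, inaudible to the characters → non-diegetic.
Moment B: the body sound is Leilani's subjective perception alone — Ozan can't hear it → meta-diegetic.

non-diegetic, meta-diegetic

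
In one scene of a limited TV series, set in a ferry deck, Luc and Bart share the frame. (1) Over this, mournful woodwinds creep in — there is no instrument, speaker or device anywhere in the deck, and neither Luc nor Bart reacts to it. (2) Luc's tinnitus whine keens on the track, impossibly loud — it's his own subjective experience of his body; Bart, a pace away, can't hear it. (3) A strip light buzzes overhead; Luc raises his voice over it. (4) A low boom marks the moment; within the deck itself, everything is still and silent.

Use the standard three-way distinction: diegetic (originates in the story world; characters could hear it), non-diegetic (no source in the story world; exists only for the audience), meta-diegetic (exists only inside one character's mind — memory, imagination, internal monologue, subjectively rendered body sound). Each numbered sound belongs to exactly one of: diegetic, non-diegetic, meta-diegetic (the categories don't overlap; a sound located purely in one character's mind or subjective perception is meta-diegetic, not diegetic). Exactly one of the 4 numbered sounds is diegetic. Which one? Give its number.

3

(1) is non-diegetic: score with no on-screen or off-screen source; it exists for the audience alone.
(2) is meta-diegetic: point-of-audition from inside Luc's body; not a sound in the room.
Sound (3): ambient/room sound belonging to the story's physical space, so diegetic.
Sound (4): nothing in the scene produces it; it's an accent added for the audience, so non-diegetic.
Only (3) is diegetic.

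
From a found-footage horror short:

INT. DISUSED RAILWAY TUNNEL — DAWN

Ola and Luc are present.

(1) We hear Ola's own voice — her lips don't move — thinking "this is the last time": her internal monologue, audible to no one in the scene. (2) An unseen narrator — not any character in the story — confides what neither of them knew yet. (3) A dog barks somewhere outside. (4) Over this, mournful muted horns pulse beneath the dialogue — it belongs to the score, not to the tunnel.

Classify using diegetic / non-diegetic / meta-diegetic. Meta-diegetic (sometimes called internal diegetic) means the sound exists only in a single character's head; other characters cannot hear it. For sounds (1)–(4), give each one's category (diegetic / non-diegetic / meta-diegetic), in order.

(1) is meta-diegetic: Ola's thought-voice: a private mental sound no other character can hear.
(2) is non-diegetic: external voice-over — not a character, not heard by anyone in the scene.
(3) the sound comes from a dog physically present in the location → diegetic.
(4) it has no source in the story world and no character can hear it — it's underscore → non-diegetic.

meta-diegetic, non-diegetic, diegetic, non-diegetic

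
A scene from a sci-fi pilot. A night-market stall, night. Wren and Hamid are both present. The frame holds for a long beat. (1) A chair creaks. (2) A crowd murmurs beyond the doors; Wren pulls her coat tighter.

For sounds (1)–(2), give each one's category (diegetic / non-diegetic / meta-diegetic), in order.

Sound (1): the sound comes from a chair physically present in the location, so diegetic.
(2) a crowd is part of the location's real environment → diegetic.

diegetic, diegetic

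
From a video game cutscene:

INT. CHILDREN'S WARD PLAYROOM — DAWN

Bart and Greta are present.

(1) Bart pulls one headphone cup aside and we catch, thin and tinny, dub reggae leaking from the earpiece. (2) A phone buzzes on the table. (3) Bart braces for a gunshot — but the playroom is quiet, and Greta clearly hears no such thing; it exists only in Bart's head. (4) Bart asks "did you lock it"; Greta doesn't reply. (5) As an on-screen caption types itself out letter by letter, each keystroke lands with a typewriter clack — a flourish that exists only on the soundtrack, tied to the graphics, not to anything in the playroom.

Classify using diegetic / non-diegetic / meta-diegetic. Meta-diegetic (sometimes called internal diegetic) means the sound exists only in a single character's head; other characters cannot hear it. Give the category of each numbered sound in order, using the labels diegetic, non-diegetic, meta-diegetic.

diegetic, diegetic, meta-diegetic, diegetic, non-diegetic

(1) is diegetic: the headphones are an on-screen source.
(2) is diegetic: the sound comes from a phone physically present in the location.
Sound (3): Bart alone 'hears' it — an imagined sound, not present in the space, so meta-diegetic.
(4) on-screen dialogue — Bart speaks and Greta is there to hear → diegetic.
(5) is non-diegetic: sound married to a title/caption — outside the diegesis by definition.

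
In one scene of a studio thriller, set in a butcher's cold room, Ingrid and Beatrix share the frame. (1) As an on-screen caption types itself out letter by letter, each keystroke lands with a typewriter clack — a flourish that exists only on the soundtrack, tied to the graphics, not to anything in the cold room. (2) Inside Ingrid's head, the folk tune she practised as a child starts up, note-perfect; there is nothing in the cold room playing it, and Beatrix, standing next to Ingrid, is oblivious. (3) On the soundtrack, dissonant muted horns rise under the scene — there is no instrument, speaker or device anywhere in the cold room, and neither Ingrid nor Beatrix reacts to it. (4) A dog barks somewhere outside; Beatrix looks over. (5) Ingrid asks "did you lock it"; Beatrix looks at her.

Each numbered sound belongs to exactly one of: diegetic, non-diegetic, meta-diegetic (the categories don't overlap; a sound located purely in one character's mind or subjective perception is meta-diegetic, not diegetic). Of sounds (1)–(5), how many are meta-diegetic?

1

Sound (1): sound married to a title/caption — outside the diegesis by definition, so non-diegetic.
(2) is meta-diegetic: remembered music, private to Ingrid — Beatrix is oblivious because it isn't in the room.
Sound (3): score with no on-screen or off-screen source; it exists for the audience alone, so non-diegetic.
(4) the sound comes from a dog physically present in the location → diegetic.
(5) spoken by a character present in the story world → diegetic.
Meta-diegetic: (2) — that's 1.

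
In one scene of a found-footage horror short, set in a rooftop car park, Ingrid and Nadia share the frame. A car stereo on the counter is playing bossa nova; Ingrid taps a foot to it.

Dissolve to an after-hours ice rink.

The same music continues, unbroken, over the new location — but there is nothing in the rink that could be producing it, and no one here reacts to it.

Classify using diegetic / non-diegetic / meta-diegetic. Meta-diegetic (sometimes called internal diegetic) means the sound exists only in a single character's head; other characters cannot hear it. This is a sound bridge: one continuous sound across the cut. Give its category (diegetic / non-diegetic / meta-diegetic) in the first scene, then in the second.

Scene one: a car stereo is an on-screen source and Ingrid reacts to it → diegetic.
Scene two: there is no source in the rink and no one hears it — it's now underscore → non-diegetic.

diegetic, non-diegetic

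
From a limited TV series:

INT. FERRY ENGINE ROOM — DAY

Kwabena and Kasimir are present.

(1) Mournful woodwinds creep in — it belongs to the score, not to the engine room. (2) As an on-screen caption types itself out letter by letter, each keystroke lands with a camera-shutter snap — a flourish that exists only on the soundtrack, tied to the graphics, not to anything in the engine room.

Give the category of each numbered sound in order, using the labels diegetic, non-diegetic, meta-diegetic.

non-diegetic, non-diegetic

Sound (1): score with no on-screen or off-screen source; it exists for the audience alone, so non-diegetic.
(2) is non-diegetic: the caption isn't part of the story world, so neither is the sound tied to it.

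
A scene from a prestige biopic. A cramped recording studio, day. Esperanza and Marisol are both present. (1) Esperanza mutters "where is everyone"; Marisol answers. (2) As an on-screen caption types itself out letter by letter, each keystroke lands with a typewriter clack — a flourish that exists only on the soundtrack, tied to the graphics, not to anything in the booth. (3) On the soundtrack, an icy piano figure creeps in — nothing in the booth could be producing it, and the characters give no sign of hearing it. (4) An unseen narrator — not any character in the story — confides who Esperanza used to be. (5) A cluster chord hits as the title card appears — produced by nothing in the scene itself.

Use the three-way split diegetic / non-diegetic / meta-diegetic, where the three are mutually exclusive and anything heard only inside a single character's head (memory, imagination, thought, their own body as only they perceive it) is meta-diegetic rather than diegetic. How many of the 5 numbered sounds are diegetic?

1

(1) spoken by a character present in the story world → diegetic.
Sound (2): it accompanies on-screen graphics, not anything inside the story world, so non-diegetic.
(3) is non-diegetic: nothing in the booth produces it and the characters don't hear it — pure soundtrack.
(4) commentary laid over the scene from outside the fiction → non-diegetic.
(5) it's a sound-design accent with no in-world source; no one in the scene can hear it → non-diegetic.
So 1 of the 5 is diegetic: (1).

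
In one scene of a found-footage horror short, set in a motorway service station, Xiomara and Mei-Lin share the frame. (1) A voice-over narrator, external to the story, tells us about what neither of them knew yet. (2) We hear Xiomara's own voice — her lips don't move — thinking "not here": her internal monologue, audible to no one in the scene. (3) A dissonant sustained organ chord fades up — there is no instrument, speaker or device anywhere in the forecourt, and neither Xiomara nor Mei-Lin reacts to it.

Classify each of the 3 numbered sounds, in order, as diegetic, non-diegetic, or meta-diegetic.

(1) is non-diegetic: external voice-over — not a character, not heard by anyone in the scene.
(2) it's Xiomara's unspoken thought, heard only by the audience via her subjectivity → meta-diegetic.
(3) is non-diegetic: nothing in the forecourt produces it and the characters don't hear it — pure soundtrack.

non-diegetic, meta-diegetic, non-diegetic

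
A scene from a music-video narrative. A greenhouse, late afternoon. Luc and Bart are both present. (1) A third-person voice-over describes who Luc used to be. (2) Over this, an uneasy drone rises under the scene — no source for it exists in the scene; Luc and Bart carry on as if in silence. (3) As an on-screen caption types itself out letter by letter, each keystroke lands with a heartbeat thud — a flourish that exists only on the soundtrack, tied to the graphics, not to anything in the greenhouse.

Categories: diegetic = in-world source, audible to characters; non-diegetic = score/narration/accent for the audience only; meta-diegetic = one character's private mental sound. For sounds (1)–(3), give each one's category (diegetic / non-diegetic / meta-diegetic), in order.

non-diegetic, non-diegetic, non-diegetic

Sound (1): the narrator exists outside the story world, addressing only the audience, so non-diegetic.
Sound (2): nothing in the greenhouse produces it and the characters don't hear it — pure soundtrack, so non-diegetic.
(3) the caption isn't part of the story world, so neither is the sound tied to it → non-diegetic.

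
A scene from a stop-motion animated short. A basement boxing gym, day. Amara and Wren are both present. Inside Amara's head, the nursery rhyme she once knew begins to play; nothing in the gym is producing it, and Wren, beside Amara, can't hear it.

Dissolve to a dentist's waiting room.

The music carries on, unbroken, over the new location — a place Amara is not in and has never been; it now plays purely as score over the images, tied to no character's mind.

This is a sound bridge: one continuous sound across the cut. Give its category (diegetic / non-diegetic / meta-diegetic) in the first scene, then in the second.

meta-diegetic, non-diegetic

Scene one: the music exists only inside Amara's mind; Wren can't hear it → meta-diegetic.
Scene two: it's detached from Amara entirely and plays over unrelated images with no in-world source — conventional underscore → non-diegetic.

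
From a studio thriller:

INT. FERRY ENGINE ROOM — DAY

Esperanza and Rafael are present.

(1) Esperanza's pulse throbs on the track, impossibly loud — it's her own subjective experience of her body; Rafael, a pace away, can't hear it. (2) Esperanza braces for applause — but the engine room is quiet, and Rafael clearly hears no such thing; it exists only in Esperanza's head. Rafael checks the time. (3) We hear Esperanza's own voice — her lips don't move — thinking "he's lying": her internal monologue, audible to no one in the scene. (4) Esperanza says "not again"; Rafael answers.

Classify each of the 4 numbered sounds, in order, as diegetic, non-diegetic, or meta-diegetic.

(1) a subjective body sound — Esperanza's private perception, inaudible to Rafael → meta-diegetic.
(2) is meta-diegetic: subjective to Esperanza: the engine room is silent and Rafael hears nothing.
Sound (3): internal monologue — inside Esperanza's mind, not spoken into the scene, so meta-diegetic.
(4) is diegetic: spoken by a character present in the story world.

meta-diegetic, meta-diegetic, meta-diegetic, diegetic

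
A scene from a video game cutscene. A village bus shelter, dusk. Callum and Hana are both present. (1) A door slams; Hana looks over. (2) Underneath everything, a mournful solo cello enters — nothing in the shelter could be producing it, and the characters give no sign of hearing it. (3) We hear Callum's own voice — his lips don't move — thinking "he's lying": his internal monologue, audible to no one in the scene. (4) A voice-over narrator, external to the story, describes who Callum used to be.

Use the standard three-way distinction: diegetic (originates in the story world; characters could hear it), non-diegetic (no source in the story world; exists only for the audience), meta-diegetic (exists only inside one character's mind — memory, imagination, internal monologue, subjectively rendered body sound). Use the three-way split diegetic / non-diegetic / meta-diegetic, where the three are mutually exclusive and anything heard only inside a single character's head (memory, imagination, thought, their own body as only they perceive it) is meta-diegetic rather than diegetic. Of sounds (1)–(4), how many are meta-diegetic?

1

Sound (1): the sound comes from a door physically present in the location, so diegetic.
Sound (2): it has no source in the story world and no character can hear it — it's underscore, so non-diegetic.
(3) is meta-diegetic: internal monologue — inside Callum's mind, not spoken into the scene.
Sound (4): commentary laid over the scene from outside the fiction, so non-diegetic.
So 1 of the 4 is meta-diegetic: (3).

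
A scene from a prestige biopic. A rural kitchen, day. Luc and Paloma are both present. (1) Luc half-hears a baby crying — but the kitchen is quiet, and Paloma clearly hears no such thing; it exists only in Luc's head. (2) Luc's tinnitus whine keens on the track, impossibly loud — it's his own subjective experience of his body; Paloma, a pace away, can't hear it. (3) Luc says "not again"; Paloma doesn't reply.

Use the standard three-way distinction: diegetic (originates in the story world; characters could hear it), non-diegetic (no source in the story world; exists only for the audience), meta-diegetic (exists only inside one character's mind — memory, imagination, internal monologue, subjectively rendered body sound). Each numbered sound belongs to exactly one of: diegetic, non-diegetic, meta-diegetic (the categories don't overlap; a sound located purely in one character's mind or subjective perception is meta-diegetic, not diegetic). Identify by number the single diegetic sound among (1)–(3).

Sound (1): subjective to Luc: the kitchen is silent and Paloma hears nothing, so meta-diegetic.
Sound (2): a subjective body sound — Luc's private perception, inaudible to Paloma, so meta-diegetic.
(3) is diegetic: on-screen dialogue — Luc speaks and Paloma is there to hear.
Only (3) is diegetic.

3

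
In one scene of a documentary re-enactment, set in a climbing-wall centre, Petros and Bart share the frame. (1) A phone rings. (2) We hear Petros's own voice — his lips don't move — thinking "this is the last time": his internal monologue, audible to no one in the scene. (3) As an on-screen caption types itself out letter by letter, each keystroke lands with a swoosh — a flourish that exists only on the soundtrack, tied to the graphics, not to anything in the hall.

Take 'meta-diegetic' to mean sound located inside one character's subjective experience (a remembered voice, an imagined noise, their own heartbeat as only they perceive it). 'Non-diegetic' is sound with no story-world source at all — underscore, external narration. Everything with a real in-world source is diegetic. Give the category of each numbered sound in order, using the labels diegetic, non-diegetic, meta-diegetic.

diegetic, meta-diegetic, non-diegetic

(1) the sound comes from a phone physically present in the location → diegetic.
Sound (2): internal monologue — inside Petros's mind, not spoken into the scene, so meta-diegetic.
Sound (3): the caption isn't part of the story world, so neither is the sound tied to it, so non-diegetic.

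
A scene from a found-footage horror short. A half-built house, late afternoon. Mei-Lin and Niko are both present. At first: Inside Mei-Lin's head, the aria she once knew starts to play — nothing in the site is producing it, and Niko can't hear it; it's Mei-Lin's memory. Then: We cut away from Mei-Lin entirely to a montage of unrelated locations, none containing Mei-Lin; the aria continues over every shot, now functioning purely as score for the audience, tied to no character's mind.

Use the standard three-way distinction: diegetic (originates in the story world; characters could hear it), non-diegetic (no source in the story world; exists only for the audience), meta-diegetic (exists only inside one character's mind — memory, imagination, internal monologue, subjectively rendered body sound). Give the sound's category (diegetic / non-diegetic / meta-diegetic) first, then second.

meta-diegetic, non-diegetic

First: the music lives inside Mei-Lin's mind alone; Niko can't hear it → meta-diegetic.
Second: once it plays over shots Mei-Lin isn't in, detached from any character's subjectivity, it's conventional underscore → non-diegetic.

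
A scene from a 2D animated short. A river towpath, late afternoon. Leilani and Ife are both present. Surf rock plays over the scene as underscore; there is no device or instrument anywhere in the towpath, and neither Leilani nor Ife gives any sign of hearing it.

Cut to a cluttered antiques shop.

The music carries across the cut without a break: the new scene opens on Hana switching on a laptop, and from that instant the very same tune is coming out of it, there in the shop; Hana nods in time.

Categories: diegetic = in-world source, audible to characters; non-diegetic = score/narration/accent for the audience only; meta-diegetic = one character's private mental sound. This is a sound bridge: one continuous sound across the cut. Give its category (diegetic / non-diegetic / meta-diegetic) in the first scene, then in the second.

Scene one: there's no in-world source anywhere and no character hears it — underscore for the audience only → non-diegetic.
Scene two: once Hana turns on a laptop, the music has a real source in the story world and Hana reacts to it → diegetic.

non-diegetic, diegetic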